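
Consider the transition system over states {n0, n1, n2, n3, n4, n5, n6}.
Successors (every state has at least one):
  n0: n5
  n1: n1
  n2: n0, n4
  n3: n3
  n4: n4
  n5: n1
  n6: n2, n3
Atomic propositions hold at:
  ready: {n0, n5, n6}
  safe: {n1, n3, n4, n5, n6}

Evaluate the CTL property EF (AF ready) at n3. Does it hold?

No

AF ready: least fixpoint, start Z0 = {n0, n5, n6}, add states with every successor in Z. Already a fixed point.
Sat(AF ready) = {n0, n5, n6}
EF (AF ready): least fixpoint, start Z0 = {n0, n5, n6}, add states with some successor in Z. Z1 = {n0, n2, n5, n6}; fixed.
Sat(EF (AF ready)) = {n0, n2, n5, n6}
n3 ∉ Sat(EF (AF ready)) = {n0, n2, n5, n6}, so the formula does not hold at n3.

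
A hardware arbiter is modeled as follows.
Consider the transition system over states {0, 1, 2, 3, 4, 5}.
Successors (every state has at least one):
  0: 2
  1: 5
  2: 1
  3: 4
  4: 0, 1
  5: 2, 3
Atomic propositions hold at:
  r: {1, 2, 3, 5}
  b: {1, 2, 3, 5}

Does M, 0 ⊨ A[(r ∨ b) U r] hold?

No

Sat(r ∨ b) = {1, 2, 3, 5}
A[(r ∨ b) U r]: least fixpoint, start Z0 = Sat(r) = {1, 2, 3, 5}, add states in Sat(r ∨ b) with every successor in Z. Already a fixed point.
Sat(A[(r ∨ b) U r]) = {1, 2, 3, 5}
0 ∉ Sat(A[(r ∨ b) U r]) = {1, 2, 3, 5}, so the formula does not hold at 0.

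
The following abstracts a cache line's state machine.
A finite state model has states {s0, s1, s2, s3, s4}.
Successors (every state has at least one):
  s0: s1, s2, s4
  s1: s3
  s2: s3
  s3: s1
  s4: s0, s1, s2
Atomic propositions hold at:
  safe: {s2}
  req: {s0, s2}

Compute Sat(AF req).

AF req: least fixpoint, start Z0 = {s0, s2}, add states with every successor in Z. Already a fixed point.
Sat(AF req) = {s0, s2}

{s0, s2}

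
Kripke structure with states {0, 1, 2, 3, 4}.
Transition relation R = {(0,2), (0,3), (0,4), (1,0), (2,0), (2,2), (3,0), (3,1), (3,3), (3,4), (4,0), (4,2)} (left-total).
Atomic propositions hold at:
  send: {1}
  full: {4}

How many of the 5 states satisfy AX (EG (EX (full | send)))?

Sat(full | send) = {1, 4}
Sat(EX (full | send)) = {s : some successor in {1, 4}} = {0, 3}
EG (EX (full | send)): greatest fixpoint, start Z0 = {0, 3}, keep only states in Sat with some successor in Z. Already a fixed point.
Sat(EG (EX (full | send))) = {0, 3}
Sat(AX (EG (EX (full | send)))) = {s : every successor in {0, 3}} = {1}
|Sat(AX (EG (EX (full | send))))| = |{1}| = 1.

1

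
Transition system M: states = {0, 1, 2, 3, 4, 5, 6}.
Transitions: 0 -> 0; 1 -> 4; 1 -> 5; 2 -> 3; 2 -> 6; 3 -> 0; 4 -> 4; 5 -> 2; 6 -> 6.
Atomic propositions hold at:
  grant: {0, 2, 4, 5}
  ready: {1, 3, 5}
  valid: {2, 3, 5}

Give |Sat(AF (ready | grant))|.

6

Sat(ready | grant) = {0, 1, 2, 3, 4, 5}
AF (ready | grant): least fixpoint, start Z0 = {0, 1, 2, 3, 4, 5}, add states with every successor in Z. Already a fixed point.
Sat(AF (ready | grant)) = {0, 1, 2, 3, 4, 5}
|Sat(AF (ready | grant))| = |{0, 1, 2, 3, 4, 5}| = 6.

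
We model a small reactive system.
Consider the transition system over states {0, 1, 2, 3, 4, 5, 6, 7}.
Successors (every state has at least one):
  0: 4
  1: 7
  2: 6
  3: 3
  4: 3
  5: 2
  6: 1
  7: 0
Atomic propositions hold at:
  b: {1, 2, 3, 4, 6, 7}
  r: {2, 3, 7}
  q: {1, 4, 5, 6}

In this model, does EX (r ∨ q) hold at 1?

Yes

Sat(r ∨ q) = {1, 2, 3, 4, 5, 6, 7}
Sat(EX (r ∨ q)) = {s : some successor in {1, 2, 3, 4, 5, 6, 7}} = {0, 1, 2, 3, 4, 5, 6}
1 ∈ Sat(EX (r ∨ q)) = {0, 1, 2, 3, 4, 5, 6}, so the formula holds at 1.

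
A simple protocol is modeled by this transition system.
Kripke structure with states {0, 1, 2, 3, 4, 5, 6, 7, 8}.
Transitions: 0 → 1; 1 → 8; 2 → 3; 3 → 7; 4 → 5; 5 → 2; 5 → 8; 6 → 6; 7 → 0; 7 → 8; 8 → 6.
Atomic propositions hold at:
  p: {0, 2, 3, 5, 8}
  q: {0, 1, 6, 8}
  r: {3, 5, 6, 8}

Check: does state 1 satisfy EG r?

No

EG r: greatest fixpoint, start Z0 = {3, 5, 6, 8}, keep only states in Sat with some successor in Z. Z1 = {5, 6, 8}; fixed.
Sat(EG r) = {5, 6, 8}
1 ∉ Sat(EG r) = {5, 6, 8}, so the formula does not hold at 1.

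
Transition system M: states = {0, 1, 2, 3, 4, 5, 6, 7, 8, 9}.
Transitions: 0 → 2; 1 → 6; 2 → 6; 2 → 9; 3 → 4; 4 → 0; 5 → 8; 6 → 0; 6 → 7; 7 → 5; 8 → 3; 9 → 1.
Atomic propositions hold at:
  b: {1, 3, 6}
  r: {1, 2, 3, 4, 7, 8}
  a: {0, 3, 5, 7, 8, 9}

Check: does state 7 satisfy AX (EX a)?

Yes

Sat(EX a) = {s : some successor in {0, 3, 5, 7, 8, 9}} = {2, 4, 5, 6, 7, 8}
Sat(AX (EX a)) = {s : every successor in {2, 4, 5, 6, 7, 8}} = {0, 1, 3, 5, 7}
7 ∈ Sat(AX (EX a)) = {0, 1, 3, 5, 7}, so the formula holds at 7.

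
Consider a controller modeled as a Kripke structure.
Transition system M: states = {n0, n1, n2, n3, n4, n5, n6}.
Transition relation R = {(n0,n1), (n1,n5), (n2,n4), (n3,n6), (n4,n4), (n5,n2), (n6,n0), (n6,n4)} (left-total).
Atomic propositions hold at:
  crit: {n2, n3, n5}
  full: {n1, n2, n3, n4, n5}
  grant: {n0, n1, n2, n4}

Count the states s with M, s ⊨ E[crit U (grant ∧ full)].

Sat(grant ∧ full) = {n1, n2, n4}
E[crit U (grant ∧ full)]: least fixpoint, start Z0 = Sat((grant ∧ full)) = {n1, n2, n4}, add states in Sat(crit) with some successor in Z. Z1 = {n1, n2, n4, n5}; fixed.
Sat(E[crit U (grant ∧ full)]) = {n1, n2, n4, n5}
|Sat(E[crit U (grant ∧ full)])| = |{n1, n2, n4, n5}| = 4.

4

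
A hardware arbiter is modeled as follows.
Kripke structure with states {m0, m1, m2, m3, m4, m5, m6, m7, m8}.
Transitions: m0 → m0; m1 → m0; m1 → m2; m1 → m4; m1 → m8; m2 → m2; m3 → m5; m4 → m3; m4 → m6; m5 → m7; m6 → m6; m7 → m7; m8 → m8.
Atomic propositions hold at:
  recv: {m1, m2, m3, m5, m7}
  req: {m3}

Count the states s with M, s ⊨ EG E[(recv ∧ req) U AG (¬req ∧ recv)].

4

Sat(recv ∧ req) = {m3}
Sat(¬req) = {m0, m1, m2, m4, m5, m6, m7, m8}
Sat(¬req ∧ recv) = {m1, m2, m5, m7}
AG (¬req ∧ recv): greatest fixpoint, start Z0 = {m1, m2, m5, m7}, keep only states in Sat with every successor in Z. Z1 = {m2, m5, m7}; fixed.
Sat(AG (¬req ∧ recv)) = {m2, m5, m7}
E[(recv ∧ req) U AG (¬req ∧ recv)]: least fixpoint, start Z0 = Sat(AG (¬req ∧ recv)) = {m2, m5, m7}, add states in Sat(recv ∧ req) with some successor in Z. Z1 = {m2, m3, m5, m7}; fixed.
Sat(E[(recv ∧ req) U AG (¬req ∧ recv)]) = {m2, m3, m5, m7}
EG E[(recv ∧ req) U AG (¬req ∧ recv)]: greatest fixpoint, start Z0 = {m2, m3, m5, m7}, keep only states in Sat with some successor in Z. Already a fixed point.
Sat(EG E[(recv ∧ req) U AG (¬req ∧ recv)]) = {m2, m3, m5, m7}
|Sat(EG E[(recv ∧ req) U AG (¬req ∧ recv)])| = |{m2, m3, m5, m7}| = 4.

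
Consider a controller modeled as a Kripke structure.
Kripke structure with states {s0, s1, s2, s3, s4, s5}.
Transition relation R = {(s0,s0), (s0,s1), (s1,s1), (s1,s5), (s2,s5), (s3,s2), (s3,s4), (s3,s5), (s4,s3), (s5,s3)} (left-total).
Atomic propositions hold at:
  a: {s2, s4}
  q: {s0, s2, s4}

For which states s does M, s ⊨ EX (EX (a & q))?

{s4, s5}

Sat(a & q) = {s2, s4}
Sat(EX (a & q)) = {s : some successor in {s2, s4}} = {s3}
Sat(EX (EX (a & q))) = {s : some successor in {s3}} = {s4, s5}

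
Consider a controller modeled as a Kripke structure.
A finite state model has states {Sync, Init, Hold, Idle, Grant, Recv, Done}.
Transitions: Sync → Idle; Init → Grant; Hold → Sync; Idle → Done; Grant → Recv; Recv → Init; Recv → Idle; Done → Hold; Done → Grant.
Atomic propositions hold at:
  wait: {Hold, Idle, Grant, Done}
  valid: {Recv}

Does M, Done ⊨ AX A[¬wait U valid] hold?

No

Sat(¬wait) = {Sync, Init, Recv}
A[¬wait U valid]: least fixpoint, start Z0 = Sat(valid) = {Recv}, add states in Sat(¬wait) with every successor in Z. Already a fixed point.
Sat(A[¬wait U valid]) = {Recv}
Sat(AX A[¬wait U valid]) = {s : every successor in {Recv}} = {Grant}
Done ∉ Sat(AX A[¬wait U valid]) = {Grant}, so the formula does not hold at Done.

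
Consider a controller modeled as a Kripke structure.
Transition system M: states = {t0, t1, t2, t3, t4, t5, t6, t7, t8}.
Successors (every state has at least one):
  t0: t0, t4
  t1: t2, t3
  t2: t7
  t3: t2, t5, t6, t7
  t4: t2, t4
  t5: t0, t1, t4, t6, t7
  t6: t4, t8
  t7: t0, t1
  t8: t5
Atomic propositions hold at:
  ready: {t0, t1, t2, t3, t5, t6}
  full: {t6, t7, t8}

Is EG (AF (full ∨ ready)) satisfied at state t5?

Yes

Sat(full ∨ ready) = {t0, t1, t2, t3, t5, t6, t7, t8}
AF (full ∨ ready): least fixpoint, start Z0 = {t0, t1, t2, t3, t5, t6, t7, t8}, add states with every successor in Z. Already a fixed point.
Sat(AF (full ∨ ready)) = {t0, t1, t2, t3, t5, t6, t7, t8}
EG (AF (full ∨ ready)): greatest fixpoint, start Z0 = {t0, t1, t2, t3, t5, t6, t7, t8}, keep only states in Sat with some successor in Z. Already a fixed point.
Sat(EG (AF (full ∨ ready))) = {t0, t1, t2, t3, t5, t6, t7, t8}
t5 ∈ Sat(EG (AF (full ∨ ready))) = {t0, t1, t2, t3, t5, t6, t7, t8}, so the formula holds at t5.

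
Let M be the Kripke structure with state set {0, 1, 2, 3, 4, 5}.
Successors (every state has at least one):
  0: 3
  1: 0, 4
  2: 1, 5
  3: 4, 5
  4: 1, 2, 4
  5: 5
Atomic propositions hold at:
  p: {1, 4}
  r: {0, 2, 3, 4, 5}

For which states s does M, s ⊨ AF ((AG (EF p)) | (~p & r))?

EF p: least fixpoint, start Z0 = {1, 4}, add states with some successor in Z. Z1 = {1, 2, 3, 4}; Z2 = {0, 1, 2, 3, 4}; fixed.
Sat(EF p) = {0, 1, 2, 3, 4}
AG (EF p): greatest fixpoint, start Z0 = {0, 1, 2, 3, 4}, keep only states in Sat with every successor in Z. Z1 = {0, 1, 4}; Z2 = {1}; Z3 = ∅; fixed.
Sat(AG (EF p)) = ∅
Sat(~p) = {0, 2, 3, 5}
Sat(~p & r) = {0, 2, 3, 5}
Sat((AG (EF p)) | (~p & r)) = {0, 2, 3, 5}
AF ((AG (EF p)) | (~p & r)): least fixpoint, start Z0 = {0, 2, 3, 5}, add states with every successor in Z. Already a fixed point.
Sat(AF ((AG (EF p)) | (~p & r))) = {0, 2, 3, 5}

{0, 2, 3, 5}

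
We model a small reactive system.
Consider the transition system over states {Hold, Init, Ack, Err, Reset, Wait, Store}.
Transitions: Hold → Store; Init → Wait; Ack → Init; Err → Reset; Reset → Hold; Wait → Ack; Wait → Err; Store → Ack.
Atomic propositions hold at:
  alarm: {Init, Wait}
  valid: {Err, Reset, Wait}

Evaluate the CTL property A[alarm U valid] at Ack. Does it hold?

No

A[alarm U valid]: least fixpoint, start Z0 = Sat(valid) = {Err, Reset, Wait}, add states in Sat(alarm) with every successor in Z. Z1 = {Init, Err, Reset, Wait}; fixed.
Sat(A[alarm U valid]) = {Init, Err, Reset, Wait}
Ack ∉ Sat(A[alarm U valid]) = {Init, Err, Reset, Wait}, so the formula does not hold at Ack.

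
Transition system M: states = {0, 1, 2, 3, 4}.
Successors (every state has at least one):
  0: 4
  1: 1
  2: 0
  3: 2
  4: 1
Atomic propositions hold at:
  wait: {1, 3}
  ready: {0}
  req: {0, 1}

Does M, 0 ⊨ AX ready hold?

No

Sat(AX ready) = {s : every successor in {0}} = {2}
0 ∉ Sat(AX ready) = {2}, so the formula does not hold at 0.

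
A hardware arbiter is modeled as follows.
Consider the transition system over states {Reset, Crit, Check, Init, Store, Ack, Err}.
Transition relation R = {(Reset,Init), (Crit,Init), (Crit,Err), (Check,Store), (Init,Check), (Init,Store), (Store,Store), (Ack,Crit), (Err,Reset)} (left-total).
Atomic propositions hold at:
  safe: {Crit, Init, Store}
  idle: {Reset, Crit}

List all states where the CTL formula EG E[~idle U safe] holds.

{Crit, Check, Init, Store, Ack}

Sat(~idle) = {Check, Init, Store, Ack, Err}
E[~idle U safe]: least fixpoint, start Z0 = Sat(safe) = {Crit, Init, Store}, add states in Sat(~idle) with some successor in Z. Z1 = {Crit, Check, Init, Store, Ack}; fixed.
Sat(E[~idle U safe]) = {Crit, Check, Init, Store, Ack}
EG E[~idle U safe]: greatest fixpoint, start Z0 = {Crit, Check, Init, Store, Ack}, keep only states in Sat with some successor in Z. Already a fixed point.
Sat(EG E[~idle U safe]) = {Crit, Check, Init, Store, Ack}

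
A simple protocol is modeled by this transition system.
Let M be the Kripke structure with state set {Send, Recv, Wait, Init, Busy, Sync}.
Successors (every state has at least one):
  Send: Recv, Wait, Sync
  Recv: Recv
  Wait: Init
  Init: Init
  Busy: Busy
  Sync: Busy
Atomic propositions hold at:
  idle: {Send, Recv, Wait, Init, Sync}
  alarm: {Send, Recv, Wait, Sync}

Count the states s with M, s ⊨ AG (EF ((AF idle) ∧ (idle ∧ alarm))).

AF idle: least fixpoint, start Z0 = {Send, Recv, Wait, Init, Sync}, add states with every successor in Z. Already a fixed point.
Sat(AF idle) = {Send, Recv, Wait, Init, Sync}
Sat(idle ∧ alarm) = {Send, Recv, Wait, Sync}
Sat((AF idle) ∧ (idle ∧ alarm)) = {Send, Recv, Wait, Sync}
EF ((AF idle) ∧ (idle ∧ alarm)): least fixpoint, start Z0 = {Send, Recv, Wait, Sync}, add states with some successor in Z. Already a fixed point.
Sat(EF ((AF idle) ∧ (idle ∧ alarm))) = {Send, Recv, Wait, Sync}
AG (EF ((AF idle) ∧ (idle ∧ alarm))): greatest fixpoint, start Z0 = {Send, Recv, Wait, Sync}, keep only states in Sat with every successor in Z. Z1 = {Send, Recv}; Z2 = {Recv}; fixed.
Sat(AG (EF ((AF idle) ∧ (idle ∧ alarm)))) = {Recv}
|Sat(AG (EF ((AF idle) ∧ (idle ∧ alarm))))| = |{Recv}| = 1.

1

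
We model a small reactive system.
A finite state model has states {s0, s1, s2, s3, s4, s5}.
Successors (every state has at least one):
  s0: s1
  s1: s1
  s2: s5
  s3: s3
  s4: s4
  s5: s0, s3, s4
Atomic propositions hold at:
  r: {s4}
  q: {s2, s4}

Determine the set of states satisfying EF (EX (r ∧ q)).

Sat(r ∧ q) = {s4}
Sat(EX (r ∧ q)) = {s : some successor in {s4}} = {s4, s5}
EF (EX (r ∧ q)): least fixpoint, start Z0 = {s4, s5}, add states with some successor in Z. Z1 = {s2, s4, s5}; fixed.
Sat(EF (EX (r ∧ q))) = {s2, s4, s5}

{s2, s4, s5}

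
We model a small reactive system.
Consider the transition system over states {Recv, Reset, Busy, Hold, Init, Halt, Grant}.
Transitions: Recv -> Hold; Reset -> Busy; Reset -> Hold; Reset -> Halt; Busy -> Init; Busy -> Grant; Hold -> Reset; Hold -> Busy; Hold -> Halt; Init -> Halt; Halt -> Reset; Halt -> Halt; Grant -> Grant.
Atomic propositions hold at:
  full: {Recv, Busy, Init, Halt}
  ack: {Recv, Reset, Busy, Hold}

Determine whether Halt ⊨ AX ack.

No

Sat(AX ack) = {s : every successor in {Recv, Reset, Busy, Hold}} = {Recv}
Halt ∉ Sat(AX ack) = {Recv}, so the formula does not hold at Halt.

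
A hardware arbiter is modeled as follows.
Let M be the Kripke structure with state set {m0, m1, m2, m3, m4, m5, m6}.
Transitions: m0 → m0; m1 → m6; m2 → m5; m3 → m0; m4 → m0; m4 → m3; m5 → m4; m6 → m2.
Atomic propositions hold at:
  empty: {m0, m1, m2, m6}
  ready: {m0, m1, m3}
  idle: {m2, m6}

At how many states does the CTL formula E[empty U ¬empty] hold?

Sat(¬empty) = {m3, m4, m5}
E[empty U ¬empty]: least fixpoint, start Z0 = Sat(¬empty) = {m3, m4, m5}, add states in Sat(empty) with some successor in Z. Z1 = {m2, m3, m4, m5}; Z2 = {m2, m3, m4, m5, m6}; Z3 = {m1, m2, m3, m4, m5, m6}; fixed.
Sat(E[empty U ¬empty]) = {m1, m2, m3, m4, m5, m6}
|Sat(E[empty U ¬empty])| = |{m1, m2, m3, m4, m5, m6}| = 6.

6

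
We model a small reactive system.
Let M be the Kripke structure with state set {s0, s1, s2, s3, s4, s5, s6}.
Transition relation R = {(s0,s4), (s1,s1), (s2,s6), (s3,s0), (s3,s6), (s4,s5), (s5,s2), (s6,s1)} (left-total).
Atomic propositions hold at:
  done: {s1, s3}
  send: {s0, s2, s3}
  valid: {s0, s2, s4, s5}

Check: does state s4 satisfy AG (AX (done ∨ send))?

No

Sat(done ∨ send) = {s0, s1, s2, s3}
Sat(AX (done ∨ send)) = {s : every successor in {s0, s1, s2, s3}} = {s1, s5, s6}
AG (AX (done ∨ send)): greatest fixpoint, start Z0 = {s1, s5, s6}, keep only states in Sat with every successor in Z. Z1 = {s1, s6}; fixed.
Sat(AG (AX (done ∨ send))) = {s1, s6}
s4 ∉ Sat(AG (AX (done ∨ send))) = {s1, s6}, so the formula does not hold at s4.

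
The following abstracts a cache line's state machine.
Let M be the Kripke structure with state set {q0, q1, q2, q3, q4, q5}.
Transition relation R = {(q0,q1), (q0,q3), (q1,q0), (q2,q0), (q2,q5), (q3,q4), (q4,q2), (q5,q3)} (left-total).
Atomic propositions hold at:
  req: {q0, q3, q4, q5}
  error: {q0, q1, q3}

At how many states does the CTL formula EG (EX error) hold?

3

Sat(EX error) = {s : some successor in {q0, q1, q3}} = {q0, q1, q2, q5}
EG (EX error): greatest fixpoint, start Z0 = {q0, q1, q2, q5}, keep only states in Sat with some successor in Z. Z1 = {q0, q1, q2}; fixed.
Sat(EG (EX error)) = {q0, q1, q2}
|Sat(EG (EX error))| = |{q0, q1, q2}| = 3.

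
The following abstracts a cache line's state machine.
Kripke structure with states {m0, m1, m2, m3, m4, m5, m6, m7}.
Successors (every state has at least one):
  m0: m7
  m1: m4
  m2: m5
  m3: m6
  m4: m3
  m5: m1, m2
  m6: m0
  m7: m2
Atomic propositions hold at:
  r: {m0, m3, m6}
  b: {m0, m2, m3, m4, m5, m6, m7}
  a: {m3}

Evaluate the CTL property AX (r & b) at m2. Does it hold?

No

Sat(r & b) = {m0, m3, m6}
Sat(AX (r & b)) = {s : every successor in {m0, m3, m6}} = {m3, m4, m6}
m2 ∉ Sat(AX (r & b)) = {m3, m4, m6}, so the formula does not hold at m2.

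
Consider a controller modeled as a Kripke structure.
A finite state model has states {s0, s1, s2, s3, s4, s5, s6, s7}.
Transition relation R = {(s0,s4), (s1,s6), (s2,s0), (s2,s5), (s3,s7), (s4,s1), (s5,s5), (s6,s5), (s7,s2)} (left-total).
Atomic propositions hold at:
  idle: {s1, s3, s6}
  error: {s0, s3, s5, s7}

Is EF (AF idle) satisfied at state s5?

No

AF idle: least fixpoint, start Z0 = {s1, s3, s6}, add states with every successor in Z. Z1 = {s1, s3, s4, s6}; Z2 = {s0, s1, s3, s4, s6}; fixed.
Sat(AF idle) = {s0, s1, s3, s4, s6}
EF (AF idle): least fixpoint, start Z0 = {s0, s1, s3, s4, s6}, add states with some successor in Z. Z1 = {s0, s1, s2, s3, s4, s6}; Z2 = {s0, s1, s2, s3, s4, s6, s7}; fixed.
Sat(EF (AF idle)) = {s0, s1, s2, s3, s4, s6, s7}
s5 ∉ Sat(EF (AF idle)) = {s0, s1, s2, s3, s4, s6, s7}, so the formula does not hold at s5.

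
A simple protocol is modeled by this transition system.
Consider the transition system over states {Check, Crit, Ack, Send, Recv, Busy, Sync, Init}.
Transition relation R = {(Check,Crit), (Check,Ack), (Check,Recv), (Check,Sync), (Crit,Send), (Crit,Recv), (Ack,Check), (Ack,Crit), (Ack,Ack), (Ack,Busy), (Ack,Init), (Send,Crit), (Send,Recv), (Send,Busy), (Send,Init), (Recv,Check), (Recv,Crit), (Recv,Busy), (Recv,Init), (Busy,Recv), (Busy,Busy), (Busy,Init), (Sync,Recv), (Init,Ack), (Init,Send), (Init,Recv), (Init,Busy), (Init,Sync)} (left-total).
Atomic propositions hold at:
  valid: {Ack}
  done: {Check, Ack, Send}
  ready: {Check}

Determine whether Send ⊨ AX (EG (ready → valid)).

Yes

Sat(ready → valid) = {Crit, Ack, Send, Recv, Busy, Sync, Init}
EG (ready → valid): greatest fixpoint, start Z0 = {Crit, Ack, Send, Recv, Busy, Sync, Init}, keep only states in Sat with some successor in Z. Already a fixed point.
Sat(EG (ready → valid)) = {Crit, Ack, Send, Recv, Busy, Sync, Init}
Sat(AX (EG (ready → valid))) = {s : every successor in {Crit, Ack, Send, Recv, Busy, Sync, Init}} = {Check, Crit, Send, Busy, Sync, Init}
Send ∈ Sat(AX (EG (ready → valid))) = {Check, Crit, Send, Busy, Sync, Init}, so the formula holds at Send.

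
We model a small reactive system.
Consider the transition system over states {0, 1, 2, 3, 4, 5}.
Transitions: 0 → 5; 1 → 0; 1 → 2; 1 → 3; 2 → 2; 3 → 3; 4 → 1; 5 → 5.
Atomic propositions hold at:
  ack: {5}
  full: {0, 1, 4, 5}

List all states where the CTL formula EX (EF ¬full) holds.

Sat(¬full) = {2, 3}
EF ¬full: least fixpoint, start Z0 = {2, 3}, add states with some successor in Z. Z1 = {1, 2, 3}; Z2 = {1, 2, 3, 4}; fixed.
Sat(EF ¬full) = {1, 2, 3, 4}
Sat(EX (EF ¬full)) = {s : some successor in {1, 2, 3, 4}} = {1, 2, 3, 4}

{1, 2, 3, 4}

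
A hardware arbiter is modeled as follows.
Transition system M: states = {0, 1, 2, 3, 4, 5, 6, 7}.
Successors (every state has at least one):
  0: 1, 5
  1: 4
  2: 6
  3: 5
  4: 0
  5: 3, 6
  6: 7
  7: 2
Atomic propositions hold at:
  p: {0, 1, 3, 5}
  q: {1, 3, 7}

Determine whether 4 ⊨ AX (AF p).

AF p: least fixpoint, start Z0 = {0, 1, 3, 5}, add states with every successor in Z. Z1 = {0, 1, 3, 4, 5}; fixed.
Sat(AF p) = {0, 1, 3, 4, 5}
Sat(AX (AF p)) = {s : every successor in {0, 1, 3, 4, 5}} = {0, 1, 3, 4}
4 ∈ Sat(AX (AF p)) = {0, 1, 3, 4}, so the formula holds at 4.

Yes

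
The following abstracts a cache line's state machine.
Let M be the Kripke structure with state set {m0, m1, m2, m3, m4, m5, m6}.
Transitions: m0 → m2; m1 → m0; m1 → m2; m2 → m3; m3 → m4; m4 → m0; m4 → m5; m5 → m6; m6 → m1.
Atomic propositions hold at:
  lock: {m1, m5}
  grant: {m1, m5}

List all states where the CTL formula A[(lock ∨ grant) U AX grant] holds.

Sat(lock ∨ grant) = {m1, m5}
Sat(AX grant) = {s : every successor in {m1, m5}} = {m6}
A[(lock ∨ grant) U AX grant]: least fixpoint, start Z0 = Sat(AX grant) = {m6}, add states in Sat(lock ∨ grant) with every successor in Z. Z1 = {m5, m6}; fixed.
Sat(A[(lock ∨ grant) U AX grant]) = {m5, m6}

{m5, m6}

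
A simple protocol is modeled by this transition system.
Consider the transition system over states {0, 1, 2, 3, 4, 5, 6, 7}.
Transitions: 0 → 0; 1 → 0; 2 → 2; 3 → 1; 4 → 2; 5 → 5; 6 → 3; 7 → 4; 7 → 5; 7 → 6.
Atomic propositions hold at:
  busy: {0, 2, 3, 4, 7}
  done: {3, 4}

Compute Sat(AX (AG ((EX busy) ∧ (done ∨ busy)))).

Sat(EX busy) = {s : some successor in {0, 2, 3, 4, 7}} = {0, 1, 2, 4, 6, 7}
Sat(done ∨ busy) = {0, 2, 3, 4, 7}
Sat((EX busy) ∧ (done ∨ busy)) = {0, 2, 4, 7}
AG ((EX busy) ∧ (done ∨ busy)): greatest fixpoint, start Z0 = {0, 2, 4, 7}, keep only states in Sat with every successor in Z. Z1 = {0, 2, 4}; fixed.
Sat(AG ((EX busy) ∧ (done ∨ busy))) = {0, 2, 4}
Sat(AX (AG ((EX busy) ∧ (done ∨ busy)))) = {s : every successor in {0, 2, 4}} = {0, 1, 2, 4}

{0, 1, 2, 4}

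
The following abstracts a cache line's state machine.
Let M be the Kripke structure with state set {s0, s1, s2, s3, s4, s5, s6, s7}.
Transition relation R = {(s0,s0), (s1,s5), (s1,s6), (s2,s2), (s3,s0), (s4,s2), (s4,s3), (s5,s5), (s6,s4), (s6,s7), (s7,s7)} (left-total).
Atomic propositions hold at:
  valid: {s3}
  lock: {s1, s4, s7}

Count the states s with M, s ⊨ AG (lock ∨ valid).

Sat(lock ∨ valid) = {s1, s3, s4, s7}
AG (lock ∨ valid): greatest fixpoint, start Z0 = {s1, s3, s4, s7}, keep only states in Sat with every successor in Z. Z1 = {s7}; fixed.
Sat(AG (lock ∨ valid)) = {s7}
|Sat(AG (lock ∨ valid))| = |{s7}| = 1.

1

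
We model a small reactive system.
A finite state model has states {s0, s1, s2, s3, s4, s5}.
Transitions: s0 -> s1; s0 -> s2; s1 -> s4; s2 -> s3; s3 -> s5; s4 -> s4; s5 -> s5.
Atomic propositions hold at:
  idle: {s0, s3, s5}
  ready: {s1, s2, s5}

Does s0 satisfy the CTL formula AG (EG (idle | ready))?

No

Sat(idle | ready) = {s0, s1, s2, s3, s5}
EG (idle | ready): greatest fixpoint, start Z0 = {s0, s1, s2, s3, s5}, keep only states in Sat with some successor in Z. Z1 = {s0, s2, s3, s5}; fixed.
Sat(EG (idle | ready)) = {s0, s2, s3, s5}
AG (EG (idle | ready)): greatest fixpoint, start Z0 = {s0, s2, s3, s5}, keep only states in Sat with every successor in Z. Z1 = {s2, s3, s5}; fixed.
Sat(AG (EG (idle | ready))) = {s2, s3, s5}
s0 ∉ Sat(AG (EG (idle | ready))) = {s2, s3, s5}, so the formula does not hold at s0.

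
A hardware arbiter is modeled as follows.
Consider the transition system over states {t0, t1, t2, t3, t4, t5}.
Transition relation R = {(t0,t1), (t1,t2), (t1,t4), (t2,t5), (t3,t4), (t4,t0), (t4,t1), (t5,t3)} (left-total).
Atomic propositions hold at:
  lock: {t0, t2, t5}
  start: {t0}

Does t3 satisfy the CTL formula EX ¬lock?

Sat(¬lock) = {t1, t3, t4}
Sat(EX ¬lock) = {s : some successor in {t1, t3, t4}} = {t0, t1, t3, t4, t5}
t3 ∈ Sat(EX ¬lock) = {t0, t1, t3, t4, t5}, so the formula holds at t3.

Yes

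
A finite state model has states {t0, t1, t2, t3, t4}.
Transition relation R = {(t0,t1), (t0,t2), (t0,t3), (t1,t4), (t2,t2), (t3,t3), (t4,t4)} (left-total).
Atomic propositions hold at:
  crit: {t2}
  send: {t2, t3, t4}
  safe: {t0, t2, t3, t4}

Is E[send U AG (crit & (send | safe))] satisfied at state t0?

No

Sat(send | safe) = {t0, t2, t3, t4}
Sat(crit & (send | safe)) = {t2}
AG (crit & (send | safe)): greatest fixpoint, start Z0 = {t2}, keep only states in Sat with every successor in Z. Already a fixed point.
Sat(AG (crit & (send | safe))) = {t2}
E[send U AG (crit & (send | safe))]: least fixpoint, start Z0 = Sat(AG (crit & (send | safe))) = {t2}, add states in Sat(send) with some successor in Z. Already a fixed point.
Sat(E[send U AG (crit & (send | safe))]) = {t2}
t0 ∉ Sat(E[send U AG (crit & (send | safe))]) = {t2}, so the formula does not hold at t0.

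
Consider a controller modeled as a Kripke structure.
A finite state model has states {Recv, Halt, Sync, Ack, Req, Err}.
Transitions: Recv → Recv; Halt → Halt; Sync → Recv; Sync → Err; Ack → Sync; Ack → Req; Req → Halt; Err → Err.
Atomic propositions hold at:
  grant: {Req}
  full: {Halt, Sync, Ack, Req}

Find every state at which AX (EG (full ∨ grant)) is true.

Sat(full ∨ grant) = {Halt, Sync, Ack, Req}
EG (full ∨ grant): greatest fixpoint, start Z0 = {Halt, Sync, Ack, Req}, keep only states in Sat with some successor in Z. Z1 = {Halt, Ack, Req}; fixed.
Sat(EG (full ∨ grant)) = {Halt, Ack, Req}
Sat(AX (EG (full ∨ grant))) = {s : every successor in {Halt, Ack, Req}} = {Halt, Req}

{Halt, Req}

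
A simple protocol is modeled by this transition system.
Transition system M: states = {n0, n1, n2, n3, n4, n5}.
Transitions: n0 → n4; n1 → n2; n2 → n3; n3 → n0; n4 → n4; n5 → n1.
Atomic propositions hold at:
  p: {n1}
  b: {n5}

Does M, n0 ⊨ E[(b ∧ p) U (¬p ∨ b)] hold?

Yes

Sat(b ∧ p) = ∅
Sat(¬p) = {n0, n2, n3, n4, n5}
Sat(¬p ∨ b) = {n0, n2, n3, n4, n5}
E[(b ∧ p) U (¬p ∨ b)]: least fixpoint, start Z0 = Sat((¬p ∨ b)) = {n0, n2, n3, n4, n5}, add states in Sat(b ∧ p) with some successor in Z. Already a fixed point.
Sat(E[(b ∧ p) U (¬p ∨ b)]) = {n0, n2, n3, n4, n5}
n0 ∈ Sat(E[(b ∧ p) U (¬p ∨ b)]) = {n0, n2, n3, n4, n5}, so the formula holds at n0.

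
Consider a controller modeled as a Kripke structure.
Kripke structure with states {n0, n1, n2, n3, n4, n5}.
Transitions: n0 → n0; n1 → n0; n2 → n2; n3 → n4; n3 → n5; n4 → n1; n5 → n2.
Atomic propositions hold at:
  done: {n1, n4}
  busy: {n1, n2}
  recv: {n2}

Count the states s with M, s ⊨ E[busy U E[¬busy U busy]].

5

Sat(¬busy) = {n0, n3, n4, n5}
E[¬busy U busy]: least fixpoint, start Z0 = Sat(busy) = {n1, n2}, add states in Sat(¬busy) with some successor in Z. Z1 = {n1, n2, n4, n5}; Z2 = {n1, n2, n3, n4, n5}; fixed.
Sat(E[¬busy U busy]) = {n1, n2, n3, n4, n5}
E[busy U E[¬busy U busy]]: least fixpoint, start Z0 = Sat(E[¬busy U busy]) = {n1, n2, n3, n4, n5}, add states in Sat(busy) with some successor in Z. Already a fixed point.
Sat(E[busy U E[¬busy U busy]]) = {n1, n2, n3, n4, n5}
|Sat(E[busy U E[¬busy U busy]])| = |{n1, n2, n3, n4, n5}| = 5.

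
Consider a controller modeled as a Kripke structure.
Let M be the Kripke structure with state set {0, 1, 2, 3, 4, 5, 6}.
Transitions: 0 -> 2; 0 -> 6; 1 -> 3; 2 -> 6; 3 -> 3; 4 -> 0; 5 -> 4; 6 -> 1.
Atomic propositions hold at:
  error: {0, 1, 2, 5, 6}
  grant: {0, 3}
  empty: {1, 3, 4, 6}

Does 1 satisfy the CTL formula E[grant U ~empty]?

No

Sat(~empty) = {0, 2, 5}
E[grant U ~empty]: least fixpoint, start Z0 = Sat(~empty) = {0, 2, 5}, add states in Sat(grant) with some successor in Z. Already a fixed point.
Sat(E[grant U ~empty]) = {0, 2, 5}
1 ∉ Sat(E[grant U ~empty]) = {0, 2, 5}, so the formula does not hold at 1.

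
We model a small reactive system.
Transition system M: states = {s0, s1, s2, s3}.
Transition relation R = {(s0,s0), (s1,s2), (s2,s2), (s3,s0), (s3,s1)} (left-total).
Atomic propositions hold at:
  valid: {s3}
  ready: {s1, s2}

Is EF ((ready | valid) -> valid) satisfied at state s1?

No

Sat(ready | valid) = {s1, s2, s3}
Sat((ready | valid) -> valid) = {s0, s3}
EF ((ready | valid) -> valid): least fixpoint, start Z0 = {s0, s3}, add states with some successor in Z. Already a fixed point.
Sat(EF ((ready | valid) -> valid)) = {s0, s3}
s1 ∉ Sat(EF ((ready | valid) -> valid)) = {s0, s3}, so the formula does not hold at s1.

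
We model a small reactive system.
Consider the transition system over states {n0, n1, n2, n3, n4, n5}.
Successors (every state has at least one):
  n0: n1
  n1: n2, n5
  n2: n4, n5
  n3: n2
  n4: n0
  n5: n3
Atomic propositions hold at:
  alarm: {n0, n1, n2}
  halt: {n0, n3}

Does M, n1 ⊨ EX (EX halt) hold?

Sat(EX halt) = {s : some successor in {n0, n3}} = {n4, n5}
Sat(EX (EX halt)) = {s : some successor in {n4, n5}} = {n1, n2}
n1 ∈ Sat(EX (EX halt)) = {n1, n2}, so the formula holds at n1.

Yes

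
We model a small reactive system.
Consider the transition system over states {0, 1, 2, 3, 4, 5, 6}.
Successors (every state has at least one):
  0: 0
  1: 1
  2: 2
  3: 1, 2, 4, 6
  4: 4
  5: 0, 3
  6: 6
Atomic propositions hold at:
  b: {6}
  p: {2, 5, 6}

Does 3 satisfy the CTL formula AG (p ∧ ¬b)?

Sat(¬b) = {0, 1, 2, 3, 4, 5}
Sat(p ∧ ¬b) = {2, 5}
AG (p ∧ ¬b): greatest fixpoint, start Z0 = {2, 5}, keep only states in Sat with every successor in Z. Z1 = {2}; fixed.
Sat(AG (p ∧ ¬b)) = {2}
3 ∉ Sat(AG (p ∧ ¬b)) = {2}, so the formula does not hold at 3.

No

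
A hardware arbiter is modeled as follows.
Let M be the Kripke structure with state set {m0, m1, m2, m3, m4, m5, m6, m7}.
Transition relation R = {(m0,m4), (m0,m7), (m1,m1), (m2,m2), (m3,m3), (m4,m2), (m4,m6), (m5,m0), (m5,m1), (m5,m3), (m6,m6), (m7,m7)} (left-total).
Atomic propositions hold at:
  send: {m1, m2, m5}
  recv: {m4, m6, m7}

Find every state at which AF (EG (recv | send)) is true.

{m0, m1, m2, m4, m5, m6, m7}

Sat(recv | send) = {m1, m2, m4, m5, m6, m7}
EG (recv | send): greatest fixpoint, start Z0 = {m1, m2, m4, m5, m6, m7}, keep only states in Sat with some successor in Z. Already a fixed point.
Sat(EG (recv | send)) = {m1, m2, m4, m5, m6, m7}
AF (EG (recv | send)): least fixpoint, start Z0 = {m1, m2, m4, m5, m6, m7}, add states with every successor in Z. Z1 = {m0, m1, m2, m4, m5, m6, m7}; fixed.
Sat(AF (EG (recv | send))) = {m0, m1, m2, m4, m5, m6, m7}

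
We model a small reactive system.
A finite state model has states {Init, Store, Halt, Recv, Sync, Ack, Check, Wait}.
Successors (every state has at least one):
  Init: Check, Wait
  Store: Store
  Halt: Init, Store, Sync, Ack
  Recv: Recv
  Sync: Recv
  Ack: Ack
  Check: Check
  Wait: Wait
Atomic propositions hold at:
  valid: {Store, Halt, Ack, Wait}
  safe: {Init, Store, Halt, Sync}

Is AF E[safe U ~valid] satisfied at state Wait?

Sat(~valid) = {Init, Recv, Sync, Check}
E[safe U ~valid]: least fixpoint, start Z0 = Sat(~valid) = {Init, Recv, Sync, Check}, add states in Sat(safe) with some successor in Z. Z1 = {Init, Halt, Recv, Sync, Check}; fixed.
Sat(E[safe U ~valid]) = {Init, Halt, Recv, Sync, Check}
AF E[safe U ~valid]: least fixpoint, start Z0 = {Init, Halt, Recv, Sync, Check}, add states with every successor in Z. Already a fixed point.
Sat(AF E[safe U ~valid]) = {Init, Halt, Recv, Sync, Check}
Wait ∉ Sat(AF E[safe U ~valid]) = {Init, Halt, Recv, Sync, Check}, so the formula does not hold at Wait.

No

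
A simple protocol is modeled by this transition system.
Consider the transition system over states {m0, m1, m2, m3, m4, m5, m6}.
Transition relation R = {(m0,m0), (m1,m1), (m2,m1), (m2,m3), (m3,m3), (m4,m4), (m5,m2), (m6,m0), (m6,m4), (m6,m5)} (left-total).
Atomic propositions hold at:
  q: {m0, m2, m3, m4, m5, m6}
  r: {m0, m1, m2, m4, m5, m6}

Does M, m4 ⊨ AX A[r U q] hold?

Yes

A[r U q]: least fixpoint, start Z0 = Sat(q) = {m0, m2, m3, m4, m5, m6}, add states in Sat(r) with every successor in Z. Already a fixed point.
Sat(A[r U q]) = {m0, m2, m3, m4, m5, m6}
Sat(AX A[r U q]) = {s : every successor in {m0, m2, m3, m4, m5, m6}} = {m0, m3, m4, m5, m6}
m4 ∈ Sat(AX A[r U q]) = {m0, m3, m4, m5, m6}, so the formula holds at m4.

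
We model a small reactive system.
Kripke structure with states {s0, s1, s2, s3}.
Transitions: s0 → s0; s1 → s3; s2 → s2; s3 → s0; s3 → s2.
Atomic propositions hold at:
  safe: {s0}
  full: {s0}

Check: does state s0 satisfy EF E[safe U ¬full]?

Sat(¬full) = {s1, s2, s3}
E[safe U ¬full]: least fixpoint, start Z0 = Sat(¬full) = {s1, s2, s3}, add states in Sat(safe) with some successor in Z. Already a fixed point.
Sat(E[safe U ¬full]) = {s1, s2, s3}
EF E[safe U ¬full]: least fixpoint, start Z0 = {s1, s2, s3}, add states with some successor in Z. Already a fixed point.
Sat(EF E[safe U ¬full]) = {s1, s2, s3}
s0 ∉ Sat(EF E[safe U ¬full]) = {s1, s2, s3}, so the formula does not hold at s0.

No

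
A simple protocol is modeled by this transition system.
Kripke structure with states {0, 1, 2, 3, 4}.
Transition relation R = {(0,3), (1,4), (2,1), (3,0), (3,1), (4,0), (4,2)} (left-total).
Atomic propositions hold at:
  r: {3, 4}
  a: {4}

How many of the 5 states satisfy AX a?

Sat(AX a) = {s : every successor in {4}} = {1}
|Sat(AX a)| = |{1}| = 1.

1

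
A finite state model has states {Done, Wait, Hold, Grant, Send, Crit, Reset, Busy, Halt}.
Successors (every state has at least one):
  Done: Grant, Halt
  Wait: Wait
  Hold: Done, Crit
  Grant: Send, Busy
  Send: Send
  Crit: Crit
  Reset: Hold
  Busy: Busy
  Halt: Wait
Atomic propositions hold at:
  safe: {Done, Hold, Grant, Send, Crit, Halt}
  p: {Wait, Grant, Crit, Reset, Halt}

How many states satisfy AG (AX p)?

Sat(AX p) = {s : every successor in {Wait, Grant, Crit, Reset, Halt}} = {Done, Wait, Crit, Halt}
AG (AX p): greatest fixpoint, start Z0 = {Done, Wait, Crit, Halt}, keep only states in Sat with every successor in Z. Z1 = {Wait, Crit, Halt}; fixed.
Sat(AG (AX p)) = {Wait, Crit, Halt}
|Sat(AG (AX p))| = |{Wait, Crit, Halt}| = 3.

3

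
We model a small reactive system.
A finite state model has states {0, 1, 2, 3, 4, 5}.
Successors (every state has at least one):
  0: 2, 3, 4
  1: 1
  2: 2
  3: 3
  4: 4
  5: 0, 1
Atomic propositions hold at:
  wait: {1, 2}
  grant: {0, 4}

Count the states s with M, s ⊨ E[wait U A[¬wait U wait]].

Sat(¬wait) = {0, 3, 4, 5}
A[¬wait U wait]: least fixpoint, start Z0 = Sat(wait) = {1, 2}, add states in Sat(¬wait) with every successor in Z. Already a fixed point.
Sat(A[¬wait U wait]) = {1, 2}
E[wait U A[¬wait U wait]]: least fixpoint, start Z0 = Sat(A[¬wait U wait]) = {1, 2}, add states in Sat(wait) with some successor in Z. Already a fixed point.
Sat(E[wait U A[¬wait U wait]]) = {1, 2}
|Sat(E[wait U A[¬wait U wait]])| = |{1, 2}| = 2.

2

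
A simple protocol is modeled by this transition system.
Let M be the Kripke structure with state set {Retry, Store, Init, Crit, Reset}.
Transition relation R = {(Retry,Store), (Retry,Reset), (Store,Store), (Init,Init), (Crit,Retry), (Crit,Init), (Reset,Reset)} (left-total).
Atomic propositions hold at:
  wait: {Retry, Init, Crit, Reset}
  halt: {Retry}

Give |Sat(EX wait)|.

Sat(EX wait) = {s : some successor in {Retry, Init, Crit, Reset}} = {Retry, Init, Crit, Reset}
|Sat(EX wait)| = |{Retry, Init, Crit, Reset}| = 4.

4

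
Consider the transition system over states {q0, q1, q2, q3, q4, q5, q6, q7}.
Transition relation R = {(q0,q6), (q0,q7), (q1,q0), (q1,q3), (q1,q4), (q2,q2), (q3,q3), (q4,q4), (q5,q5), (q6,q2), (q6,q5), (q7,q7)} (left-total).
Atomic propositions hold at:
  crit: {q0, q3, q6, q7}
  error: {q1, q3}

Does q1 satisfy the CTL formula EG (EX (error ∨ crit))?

Sat(error ∨ crit) = {q0, q1, q3, q6, q7}
Sat(EX (error ∨ crit)) = {s : some successor in {q0, q1, q3, q6, q7}} = {q0, q1, q3, q7}
EG (EX (error ∨ crit)): greatest fixpoint, start Z0 = {q0, q1, q3, q7}, keep only states in Sat with some successor in Z. Already a fixed point.
Sat(EG (EX (error ∨ crit))) = {q0, q1, q3, q7}
q1 ∈ Sat(EG (EX (error ∨ crit))) = {q0, q1, q3, q7}, so the formula holds at q1.

Yes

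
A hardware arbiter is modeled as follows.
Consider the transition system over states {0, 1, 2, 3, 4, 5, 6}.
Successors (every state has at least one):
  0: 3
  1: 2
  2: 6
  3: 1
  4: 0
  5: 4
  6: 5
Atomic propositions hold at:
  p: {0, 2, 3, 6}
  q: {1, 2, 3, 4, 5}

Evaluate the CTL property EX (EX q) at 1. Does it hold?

Sat(EX q) = {s : some successor in {1, 2, 3, 4, 5}} = {0, 1, 3, 5, 6}
Sat(EX (EX q)) = {s : some successor in {0, 1, 3, 5, 6}} = {0, 2, 3, 4, 6}
1 ∉ Sat(EX (EX q)) = {0, 2, 3, 4, 6}, so the formula does not hold at 1.

No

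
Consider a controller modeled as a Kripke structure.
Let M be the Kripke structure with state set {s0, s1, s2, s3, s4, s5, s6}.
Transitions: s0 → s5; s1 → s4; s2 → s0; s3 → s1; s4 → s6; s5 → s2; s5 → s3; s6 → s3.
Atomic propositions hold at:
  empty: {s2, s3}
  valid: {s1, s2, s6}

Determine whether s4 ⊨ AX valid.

Yes

Sat(AX valid) = {s : every successor in {s1, s2, s6}} = {s3, s4}
s4 ∈ Sat(AX valid) = {s3, s4}, so the formula holds at s4.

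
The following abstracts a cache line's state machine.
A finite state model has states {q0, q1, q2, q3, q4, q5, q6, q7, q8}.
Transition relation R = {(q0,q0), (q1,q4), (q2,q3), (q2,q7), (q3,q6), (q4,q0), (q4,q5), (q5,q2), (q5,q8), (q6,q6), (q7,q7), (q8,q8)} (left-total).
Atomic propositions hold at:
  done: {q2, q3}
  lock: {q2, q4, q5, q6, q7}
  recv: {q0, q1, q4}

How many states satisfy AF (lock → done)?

7

Sat(lock → done) = {q0, q1, q2, q3, q8}
AF (lock → done): least fixpoint, start Z0 = {q0, q1, q2, q3, q8}, add states with every successor in Z. Z1 = {q0, q1, q2, q3, q5, q8}; Z2 = {q0, q1, q2, q3, q4, q5, q8}; fixed.
Sat(AF (lock → done)) = {q0, q1, q2, q3, q4, q5, q8}
|Sat(AF (lock → done))| = |{q0, q1, q2, q3, q4, q5, q8}| = 7.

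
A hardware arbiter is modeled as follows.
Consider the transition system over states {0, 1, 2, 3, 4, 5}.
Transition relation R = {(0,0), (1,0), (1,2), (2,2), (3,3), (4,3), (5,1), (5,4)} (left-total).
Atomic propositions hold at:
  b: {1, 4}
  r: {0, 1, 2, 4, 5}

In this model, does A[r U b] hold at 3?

A[r U b]: least fixpoint, start Z0 = Sat(b) = {1, 4}, add states in Sat(r) with every successor in Z. Z1 = {1, 4, 5}; fixed.
Sat(A[r U b]) = {1, 4, 5}
3 ∉ Sat(A[r U b]) = {1, 4, 5}, so the formula does not hold at 3.

No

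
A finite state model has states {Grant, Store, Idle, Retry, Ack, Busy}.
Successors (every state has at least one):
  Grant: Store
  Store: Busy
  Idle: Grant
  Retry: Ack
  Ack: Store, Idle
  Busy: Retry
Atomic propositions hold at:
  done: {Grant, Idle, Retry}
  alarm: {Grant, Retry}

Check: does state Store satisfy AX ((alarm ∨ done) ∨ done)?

Sat(alarm ∨ done) = {Grant, Idle, Retry}
Sat((alarm ∨ done) ∨ done) = {Grant, Idle, Retry}
Sat(AX ((alarm ∨ done) ∨ done)) = {s : every successor in {Grant, Idle, Retry}} = {Idle, Busy}
Store ∉ Sat(AX ((alarm ∨ done) ∨ done)) = {Idle, Busy}, so the formula does not hold at Store.

No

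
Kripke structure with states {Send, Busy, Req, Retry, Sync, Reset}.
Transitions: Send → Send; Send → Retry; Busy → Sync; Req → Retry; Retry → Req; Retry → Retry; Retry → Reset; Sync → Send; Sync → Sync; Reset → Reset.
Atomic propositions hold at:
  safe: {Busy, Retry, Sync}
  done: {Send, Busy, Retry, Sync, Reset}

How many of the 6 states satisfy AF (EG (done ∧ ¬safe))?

Sat(¬safe) = {Send, Req, Reset}
Sat(done ∧ ¬safe) = {Send, Reset}
EG (done ∧ ¬safe): greatest fixpoint, start Z0 = {Send, Reset}, keep only states in Sat with some successor in Z. Already a fixed point.
Sat(EG (done ∧ ¬safe)) = {Send, Reset}
AF (EG (done ∧ ¬safe)): least fixpoint, start Z0 = {Send, Reset}, add states with every successor in Z. Already a fixed point.
Sat(AF (EG (done ∧ ¬safe))) = {Send, Reset}
|Sat(AF (EG (done ∧ ¬safe)))| = |{Send, Reset}| = 2.

2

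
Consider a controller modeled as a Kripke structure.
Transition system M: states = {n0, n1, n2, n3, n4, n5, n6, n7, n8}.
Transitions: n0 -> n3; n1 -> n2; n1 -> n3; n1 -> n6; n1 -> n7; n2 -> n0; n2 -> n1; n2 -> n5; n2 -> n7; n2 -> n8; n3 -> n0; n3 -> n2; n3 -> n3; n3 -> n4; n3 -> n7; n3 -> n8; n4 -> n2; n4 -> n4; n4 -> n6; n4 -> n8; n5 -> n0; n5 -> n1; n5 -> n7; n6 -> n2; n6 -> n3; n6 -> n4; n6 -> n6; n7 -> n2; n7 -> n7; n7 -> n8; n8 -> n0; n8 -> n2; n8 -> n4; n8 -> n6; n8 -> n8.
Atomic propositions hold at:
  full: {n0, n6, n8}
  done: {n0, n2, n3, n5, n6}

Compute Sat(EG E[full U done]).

{n0, n2, n3, n5, n6, n8}

E[full U done]: least fixpoint, start Z0 = Sat(done) = {n0, n2, n3, n5, n6}, add states in Sat(full) with some successor in Z. Z1 = {n0, n2, n3, n5, n6, n8}; fixed.
Sat(E[full U done]) = {n0, n2, n3, n5, n6, n8}
EG E[full U done]: greatest fixpoint, start Z0 = {n0, n2, n3, n5, n6, n8}, keep only states in Sat with some successor in Z. Already a fixed point.
Sat(EG E[full U done]) = {n0, n2, n3, n5, n6, n8}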